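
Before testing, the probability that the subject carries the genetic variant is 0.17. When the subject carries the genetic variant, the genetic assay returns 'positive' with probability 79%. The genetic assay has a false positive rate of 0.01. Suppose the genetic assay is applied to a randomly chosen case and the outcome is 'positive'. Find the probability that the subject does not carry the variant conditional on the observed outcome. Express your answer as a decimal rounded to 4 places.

Write H for 'the subject carries the genetic variant'. Prior odds H:¬H = 0.17/0.83 = 0.20482. For the 'positive' outcome, the likelihood ratio is 0.79/0.01 = 79.000.
Posterior odds = 0.20482 × 79.000 = 16.181, so P(H|E) = 16.181/(1+16.181) = 0.9418. Then P(¬H|E) = 1 − 0.9418 = 0.0582.

P(¬H | E) ≈ 0.0582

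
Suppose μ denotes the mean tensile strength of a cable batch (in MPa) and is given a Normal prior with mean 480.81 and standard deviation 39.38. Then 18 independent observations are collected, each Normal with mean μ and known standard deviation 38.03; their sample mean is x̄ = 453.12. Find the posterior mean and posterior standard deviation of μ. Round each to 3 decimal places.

Posterior mean ≈ 454.484; posterior SD ≈ 8.740

Prior precision 1/τ₀² = 1/39.38² = 0.00064483; data precision n/σ² = 18/38.03² = 0.0124457.
Posterior precision = 0.00064483 + 0.0124457 = 0.0130906, giving posterior SD = 1/√0.0130906 = 8.740.
Posterior mean = (0.00064483·480.81 + 0.0124457·453.12) / 0.0130906 = 454.484.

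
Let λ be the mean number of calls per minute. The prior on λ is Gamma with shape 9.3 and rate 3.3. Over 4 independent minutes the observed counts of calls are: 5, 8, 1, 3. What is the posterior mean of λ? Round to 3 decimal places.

The Poisson likelihood adds the total count to the shape and the number of exposure periods to the rate. Here ∑xᵢ = 17 and n = 4, so shape 9.3→26.3 and rate 3.3→7.3.
Posterior mean = shape/rate = 26.3/7.3 = 3.603.

Posterior mean ≈ 3.603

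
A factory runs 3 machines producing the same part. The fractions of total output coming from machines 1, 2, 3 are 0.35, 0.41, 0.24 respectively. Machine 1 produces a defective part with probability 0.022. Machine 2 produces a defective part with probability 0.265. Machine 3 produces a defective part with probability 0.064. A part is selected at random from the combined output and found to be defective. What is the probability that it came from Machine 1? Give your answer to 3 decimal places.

Tabulate prior·likelihood by source: [1] prior 0.35, lik 0.022, product 0.007700; [2] prior 0.41, lik 0.265, product 0.1086; [3] prior 0.24, lik 0.064, product 0.01536.
Normalizing constant = 0.13171; the posterior for Machine 1 is its product over the sum, 0.007700/0.13171 = 0.058.

Posterior probability ≈ 0.058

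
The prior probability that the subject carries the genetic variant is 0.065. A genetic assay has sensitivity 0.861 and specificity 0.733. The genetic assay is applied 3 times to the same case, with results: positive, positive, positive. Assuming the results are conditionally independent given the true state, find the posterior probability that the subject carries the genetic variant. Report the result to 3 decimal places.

Let H be the event that the subject carries the genetic variant; start with P(H) = 0.065. P('positive'|H) = 0.861, P('positive'|¬H) = 0.267.
Update on result 1 ('positive'): P(H) ← 0.861·0.0650 / (0.861·0.0650 + 0.267·0.9350) = 0.055965/0.30561 = 0.1831.
Update on result 2 ('positive'): P(H) ← 0.861·0.1831 / (0.861·0.1831 + 0.267·0.8169) = 0.15767/0.37578 = 0.4196.
Update on result 3 ('positive'): P(H) ← 0.861·0.4196 / (0.861·0.4196 + 0.267·0.5804) = 0.36126/0.51623 = 0.6998.

Posterior P(H) ≈ 0.700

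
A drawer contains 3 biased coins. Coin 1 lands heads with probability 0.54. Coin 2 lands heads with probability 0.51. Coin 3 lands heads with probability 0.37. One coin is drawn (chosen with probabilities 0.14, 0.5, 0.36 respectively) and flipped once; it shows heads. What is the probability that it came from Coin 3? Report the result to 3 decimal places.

Tabulate prior·likelihood by source: [1] prior 0.14, lik 0.54, product 0.07560; [2] prior 0.5, lik 0.51, product 0.2550; [3] prior 0.36, lik 0.37, product 0.1332.
Normalizing constant = 0.46380; the posterior for Coin 3 is its product over the sum, 0.1332/0.46380 = 0.287.

Posterior probability ≈ 0.287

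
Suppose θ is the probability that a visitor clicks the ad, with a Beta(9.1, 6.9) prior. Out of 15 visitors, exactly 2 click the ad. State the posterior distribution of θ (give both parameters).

Posterior: Beta(11.1, 19.9)

The binomial likelihood is conjugate to the Beta prior: with 2 successes and 13 failures, the posterior is Beta(9.1+2, 6.9+13) = Beta(11.1, 19.9).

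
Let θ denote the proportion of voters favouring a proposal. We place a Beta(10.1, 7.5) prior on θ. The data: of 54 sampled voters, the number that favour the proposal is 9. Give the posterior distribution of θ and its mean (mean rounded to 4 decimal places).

Posterior: Beta(19.1, 52.5); mean ≈ 0.2668

The binomial likelihood is conjugate to the Beta prior: with 9 successes and 45 failures, the posterior is Beta(10.1+9, 7.5+45) = Beta(19.1, 52.5).
Posterior mean = α/(α+β) = 19.1/71.6 = 0.2668.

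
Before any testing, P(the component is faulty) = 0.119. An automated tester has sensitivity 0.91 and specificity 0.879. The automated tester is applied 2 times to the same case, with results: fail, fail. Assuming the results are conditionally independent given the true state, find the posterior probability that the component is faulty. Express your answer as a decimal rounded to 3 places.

Let H be the event that the component is faulty; start with P(H) = 0.119. P('fail'|H) = 0.91, P('fail'|¬H) = 0.121.
Update on result 1 ('fail'): P(H) ← 0.91·0.1190 / (0.91·0.1190 + 0.121·0.8810) = 0.10829/0.21489 = 0.5039.
Update on result 2 ('fail'): P(H) ← 0.91·0.5039 / (0.91·0.5039 + 0.121·0.4961) = 0.45858/0.51860 = 0.8843.

Posterior P(H) ≈ 0.884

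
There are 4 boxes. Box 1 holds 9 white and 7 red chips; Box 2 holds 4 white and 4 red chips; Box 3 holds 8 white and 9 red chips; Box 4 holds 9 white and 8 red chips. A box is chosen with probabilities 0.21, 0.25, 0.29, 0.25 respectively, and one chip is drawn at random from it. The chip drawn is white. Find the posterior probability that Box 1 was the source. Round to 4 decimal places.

P(white|Box 1) = 0.5625; P(white|Box 2) = 0.5; P(white|Box 3) = 0.4706; P(white|Box 4) = 0.5294.
Prior × likelihood for each source: 0.21·0.5625=0.1181, 0.25·0.5=0.1250, 0.29·0.4706=0.1365, 0.25·0.5294=0.1324. Summing gives P(white) = 0.51195.
P(Box 1 | white) = 0.1181 / 0.51195 = 0.2307.

Posterior probability ≈ 0.2307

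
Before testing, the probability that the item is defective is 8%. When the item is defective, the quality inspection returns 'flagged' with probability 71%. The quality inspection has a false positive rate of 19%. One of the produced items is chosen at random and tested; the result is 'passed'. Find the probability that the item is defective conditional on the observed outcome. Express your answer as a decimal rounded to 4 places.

Let H be the event that the item is defective. P(H) = 0.08, so P(¬H) = 0.92. With E the 'passed' result, P(E|H) = 0.29 and P(E|¬H) = 0.81.
P(E) = 0.29·0.08 + 0.81·0.92 = 0.023200 + 0.74520 = 0.76840.
By Bayes' theorem, P(H|E) = 0.023200 / 0.76840 = 0.0302.

P(H | E) ≈ 0.0302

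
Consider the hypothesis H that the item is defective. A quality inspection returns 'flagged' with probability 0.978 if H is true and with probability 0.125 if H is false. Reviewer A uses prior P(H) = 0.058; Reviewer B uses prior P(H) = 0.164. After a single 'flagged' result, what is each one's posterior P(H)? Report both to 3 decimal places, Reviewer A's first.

P('+'|H) = 0.978, P('+'|¬H) = 0.125.
Reviewer A: numerator 0.978·0.058 = 0.056724; evidence = 0.056724+0.125·0.942 = 0.17447; posterior = 0.325.
Reviewer B: numerator 0.978·0.164 = 0.16039; evidence = 0.16039+0.125·0.836 = 0.26489; posterior = 0.605.

Reviewer A: 0.325; Reviewer B: 0.605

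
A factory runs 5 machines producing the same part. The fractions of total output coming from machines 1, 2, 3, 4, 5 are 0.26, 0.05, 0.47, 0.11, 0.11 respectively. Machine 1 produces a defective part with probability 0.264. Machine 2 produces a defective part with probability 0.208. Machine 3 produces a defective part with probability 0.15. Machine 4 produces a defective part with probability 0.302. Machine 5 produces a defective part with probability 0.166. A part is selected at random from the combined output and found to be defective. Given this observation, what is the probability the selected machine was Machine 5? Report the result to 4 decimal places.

Posterior probability ≈ 0.0908

Tabulate prior·likelihood by source: [1] prior 0.26, lik 0.264, product 0.06864; [2] prior 0.05, lik 0.208, product 0.01040; [3] prior 0.47, lik 0.15, product 0.07050; [4] prior 0.11, lik 0.302, product 0.03322; [5] prior 0.11, lik 0.166, product 0.01826.
Normalizing constant = 0.20102; the posterior for Machine 5 is its product over the sum, 0.01826/0.20102 = 0.0908.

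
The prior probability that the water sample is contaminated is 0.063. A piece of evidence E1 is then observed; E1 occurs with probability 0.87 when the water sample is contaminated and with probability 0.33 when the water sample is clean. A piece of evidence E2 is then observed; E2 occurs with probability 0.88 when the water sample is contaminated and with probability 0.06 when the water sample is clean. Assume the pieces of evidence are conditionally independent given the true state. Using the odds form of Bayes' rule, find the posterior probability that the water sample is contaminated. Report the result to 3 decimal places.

Posterior probability ≈ 0.722

Prior odds = 0.063/(1−0.063) = 0.067236. In log-odds, ln(0.067236) = -2.6995.
Add log likelihood ratios: ln(2.6364) + ln(14.667) = 3.6550.
Posterior log-odds = 0.95543, so posterior odds = exp(0.95543) = 2.5998. Converting, P(H|E) = 2.5998/3.5998 = 0.722.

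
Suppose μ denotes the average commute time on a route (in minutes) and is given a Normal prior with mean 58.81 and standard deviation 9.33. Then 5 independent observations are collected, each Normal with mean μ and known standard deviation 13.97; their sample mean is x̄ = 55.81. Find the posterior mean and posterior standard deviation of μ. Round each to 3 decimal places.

Prior precision 1/τ₀² = 1/9.33² = 0.0114878; data precision n/σ² = 5/13.97² = 0.0256199.
Posterior precision = 0.0114878 + 0.0256199 = 0.0371077, giving posterior SD = 1/√0.0371077 = 5.191.
Posterior mean = (0.0114878·58.81 + 0.0256199·55.81) / 0.0371077 = 56.739.

Posterior mean ≈ 56.739; posterior SD ≈ 5.191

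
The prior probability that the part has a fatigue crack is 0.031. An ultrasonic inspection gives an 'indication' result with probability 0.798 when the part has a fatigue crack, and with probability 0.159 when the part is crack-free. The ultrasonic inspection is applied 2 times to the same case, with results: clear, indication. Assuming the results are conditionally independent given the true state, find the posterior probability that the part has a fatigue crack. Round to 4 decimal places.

Posterior P(H) ≈ 0.0371

Let H be the event that the part has a fatigue crack; start with P(H) = 0.031. P('indication'|H) = 0.798, P('indication'|¬H) = 0.159.
Update on result 1 ('clear'): P(H) ← 0.202·0.0310 / (0.202·0.0310 + 0.841·0.9690) = 0.0062620/0.82119 = 0.0076.
Update on result 2 ('indication'): P(H) ← 0.798·0.0076 / (0.798·0.0076 + 0.159·0.9924) = 0.0060852/0.16387 = 0.0371.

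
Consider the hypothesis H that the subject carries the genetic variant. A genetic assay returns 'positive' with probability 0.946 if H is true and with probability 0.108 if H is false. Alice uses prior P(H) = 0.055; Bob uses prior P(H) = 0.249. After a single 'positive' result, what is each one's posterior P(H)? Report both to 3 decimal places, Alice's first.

P('+'|H) = 0.946, P('+'|¬H) = 0.108.
Alice: numerator 0.946·0.055 = 0.052030; evidence = 0.052030+0.108·0.945 = 0.15409; posterior = 0.338.
Bob: numerator 0.946·0.249 = 0.23555; evidence = 0.23555+0.108·0.751 = 0.31666; posterior = 0.744.

Alice: 0.338; Bob: 0.744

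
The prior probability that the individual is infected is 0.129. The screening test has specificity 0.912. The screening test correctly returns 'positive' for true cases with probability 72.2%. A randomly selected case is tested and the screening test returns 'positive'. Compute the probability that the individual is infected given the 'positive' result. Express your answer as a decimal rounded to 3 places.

P(H | E) ≈ 0.549

Let H be the event that the individual is infected. P(H) = 0.129, so P(¬H) = 0.871. With E the 'positive' result, P(E|H) = 0.722 and P(E|¬H) = 0.088.
P(E) = 0.722·0.129 + 0.088·0.871 = 0.093138 + 0.076648 = 0.16979.
By Bayes' theorem, P(H|E) = 0.093138 / 0.16979 = 0.549.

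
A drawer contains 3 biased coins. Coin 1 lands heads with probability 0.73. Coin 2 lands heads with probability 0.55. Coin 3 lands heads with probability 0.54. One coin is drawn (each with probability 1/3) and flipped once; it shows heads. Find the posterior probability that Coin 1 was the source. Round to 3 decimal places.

P(heads|C1) = 0.73; P(heads|C2) = 0.55; P(heads|C3) = 0.54.
Prior × likelihood for each source: 0.333333·0.73=0.2433, 0.333333·0.55=0.1833, 0.333333·0.54=0.1800. Summing gives P(heads) = 0.60667.
P(Coin 1 | heads) = 0.2433 / 0.60667 = 0.401.

Posterior probability ≈ 0.401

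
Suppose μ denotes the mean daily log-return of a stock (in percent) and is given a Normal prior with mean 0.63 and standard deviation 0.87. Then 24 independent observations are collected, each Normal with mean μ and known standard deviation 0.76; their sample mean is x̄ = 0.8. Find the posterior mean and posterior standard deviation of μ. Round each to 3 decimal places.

With known σ, the Normal prior is conjugate. Weight on the data is w = (n/σ²)/(n/σ² + 1/τ₀²) = 41.5512/(41.5512+1.32118) = 0.96918.
Posterior mean = w·x̄ + (1−w)·μ₀ = 0.96918·0.8 + 0.030817·0.63 = 0.795. Posterior variance = 1/(41.5512+1.32118) = 0.0233250, so SD = 0.153.

Posterior mean ≈ 0.795; posterior SD ≈ 0.153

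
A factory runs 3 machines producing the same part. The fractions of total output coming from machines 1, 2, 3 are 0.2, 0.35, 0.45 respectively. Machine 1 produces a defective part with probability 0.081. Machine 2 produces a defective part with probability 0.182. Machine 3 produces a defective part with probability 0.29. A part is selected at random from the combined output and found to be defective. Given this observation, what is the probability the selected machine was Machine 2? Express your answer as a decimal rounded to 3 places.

Posterior probability ≈ 0.303

Tabulate prior·likelihood by source: [1] prior 0.2, lik 0.081, product 0.01620; [2] prior 0.35, lik 0.182, product 0.06370; [3] prior 0.45, lik 0.29, product 0.1305.
Normalizing constant = 0.21040; the posterior for Machine 2 is its product over the sum, 0.06370/0.21040 = 0.303.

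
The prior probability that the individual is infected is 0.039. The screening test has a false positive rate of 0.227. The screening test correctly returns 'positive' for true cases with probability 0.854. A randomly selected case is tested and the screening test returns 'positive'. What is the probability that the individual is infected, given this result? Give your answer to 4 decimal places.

Write H for 'the individual is infected'. Prior odds H:¬H = 0.039/0.961 = 0.040583. For the 'positive' outcome, the likelihood ratio is 0.854/0.227 = 3.7621.
Posterior odds = 0.040583 × 3.7621 = 0.15268, so P(H|E) = 0.15268/(1+0.15268) = 0.1325.

P(H | E) ≈ 0.1325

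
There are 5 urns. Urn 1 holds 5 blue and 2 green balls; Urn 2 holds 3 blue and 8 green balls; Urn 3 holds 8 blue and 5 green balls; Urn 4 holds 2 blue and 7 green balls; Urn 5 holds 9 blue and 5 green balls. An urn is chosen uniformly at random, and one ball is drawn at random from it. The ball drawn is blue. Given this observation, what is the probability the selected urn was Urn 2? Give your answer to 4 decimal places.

P(blue|Urn 1) = 0.7143; P(blue|Urn 2) = 0.2727; P(blue|Urn 3) = 0.6154; P(blue|Urn 4) = 0.2222; P(blue|Urn 5) = 0.6429.
Prior × likelihood for each source: 0.2·0.7143=0.1429, 0.2·0.2727=0.05455, 0.2·0.6154=0.1231, 0.2·0.2222=0.04444, 0.2·0.6429=0.1286. Summing gives P(blue) = 0.49350.
P(Urn 2 | blue) = 0.05455 / 0.49350 = 0.1105.

Posterior probability ≈ 0.1105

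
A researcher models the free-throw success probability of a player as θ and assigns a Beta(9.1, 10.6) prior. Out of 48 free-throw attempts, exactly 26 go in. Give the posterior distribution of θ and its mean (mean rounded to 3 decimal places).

Observing 26 successes and 22 failures updates Beta(9.1, 10.6) by adding the success and failure counts to the two shape parameters: α = 9.1+26 = 35.1, β = 10.6+22 = 32.6.
E[θ | data] = 35.1/(35.1+32.6) = 0.518.

Posterior: Beta(35.1, 32.6); mean ≈ 0.518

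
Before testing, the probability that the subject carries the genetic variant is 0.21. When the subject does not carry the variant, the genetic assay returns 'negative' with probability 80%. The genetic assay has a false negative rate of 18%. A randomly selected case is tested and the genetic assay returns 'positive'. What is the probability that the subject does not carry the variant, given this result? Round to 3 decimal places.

Write H for 'the subject carries the genetic variant'. Prior odds H:¬H = 0.21/0.79 = 0.26582. For the 'positive' outcome, the likelihood ratio is 0.82/0.2 = 4.1000.
Posterior odds = 0.26582 × 4.1000 = 1.0899, so P(H|E) = 1.0899/(1+1.0899) = 0.522. Then P(¬H|E) = 1 − 0.522 = 0.478.

P(¬H | E) ≈ 0.478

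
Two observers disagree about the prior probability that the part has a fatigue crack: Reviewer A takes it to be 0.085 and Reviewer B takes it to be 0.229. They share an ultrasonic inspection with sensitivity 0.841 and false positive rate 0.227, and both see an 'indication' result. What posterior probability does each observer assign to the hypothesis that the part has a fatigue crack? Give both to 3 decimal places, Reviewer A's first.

P('+'|H) = 0.841, P('+'|¬H) = 0.227.
Reviewer A: numerator 0.841·0.085 = 0.071485; evidence = 0.071485+0.227·0.915 = 0.27919; posterior = 0.256.
Reviewer B: numerator 0.841·0.229 = 0.19259; evidence = 0.19259+0.227·0.771 = 0.36761; posterior = 0.524.

Reviewer A: 0.256; Reviewer B: 0.524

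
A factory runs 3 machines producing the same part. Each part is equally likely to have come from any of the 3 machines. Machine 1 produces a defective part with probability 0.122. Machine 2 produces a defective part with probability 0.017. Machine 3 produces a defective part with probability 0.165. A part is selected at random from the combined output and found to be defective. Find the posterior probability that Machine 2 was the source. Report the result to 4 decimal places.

Posterior probability ≈ 0.0559

P(defective|M1) = 0.122; P(defective|M2) = 0.017; P(defective|M3) = 0.165.
Prior × likelihood for each source: 0.333333·0.122=0.04067, 0.333333·0.017=0.005667, 0.333333·0.165=0.05500. Summing gives P(defective) = 0.10133.
P(Machine 2 | defective) = 0.005667 / 0.10133 = 0.0559.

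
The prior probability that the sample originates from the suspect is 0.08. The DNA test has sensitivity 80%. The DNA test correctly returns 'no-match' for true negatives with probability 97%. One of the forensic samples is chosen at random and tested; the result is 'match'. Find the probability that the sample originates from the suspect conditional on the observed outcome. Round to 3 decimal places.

Let H be the event that the sample originates from the suspect. P(H) = 0.08, so P(¬H) = 0.92. With E the 'match' result, P(E|H) = 0.8 and P(E|¬H) = 0.03.
P(E) = 0.8·0.08 + 0.03·0.92 = 0.064000 + 0.027600 = 0.091600.
By Bayes' theorem, P(H|E) = 0.064000 / 0.091600 = 0.699.

P(H | E) ≈ 0.699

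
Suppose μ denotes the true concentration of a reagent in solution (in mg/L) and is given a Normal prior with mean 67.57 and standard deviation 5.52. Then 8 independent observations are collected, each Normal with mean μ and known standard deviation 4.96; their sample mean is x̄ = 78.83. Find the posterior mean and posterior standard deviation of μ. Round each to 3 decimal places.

With known σ, the Normal prior is conjugate. Weight on the data is w = (n/σ²)/(n/σ² + 1/τ₀²) = 0.325182/(0.325182+0.0328187) = 0.90833.
Posterior mean = w·x̄ + (1−w)·μ₀ = 0.90833·78.83 + 0.091672·67.57 = 77.798. Posterior variance = 1/(0.325182+0.0328187) = 2.79329, so SD = 1.671.

Posterior mean ≈ 77.798; posterior SD ≈ 1.671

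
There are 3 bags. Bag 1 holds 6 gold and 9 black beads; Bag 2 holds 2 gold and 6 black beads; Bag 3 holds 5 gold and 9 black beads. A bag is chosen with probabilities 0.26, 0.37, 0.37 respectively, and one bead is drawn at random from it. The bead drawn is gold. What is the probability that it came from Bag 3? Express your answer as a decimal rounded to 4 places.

Posterior probability ≈ 0.4021

Tabulate prior·likelihood by source: [1] prior 0.26, lik 0.4, product 0.1040; [2] prior 0.37, lik 0.25, product 0.09250; [3] prior 0.37, lik 0.3571, product 0.1321.
Normalizing constant = 0.32864; the posterior for Bag 3 is its product over the sum, 0.1321/0.32864 = 0.4021.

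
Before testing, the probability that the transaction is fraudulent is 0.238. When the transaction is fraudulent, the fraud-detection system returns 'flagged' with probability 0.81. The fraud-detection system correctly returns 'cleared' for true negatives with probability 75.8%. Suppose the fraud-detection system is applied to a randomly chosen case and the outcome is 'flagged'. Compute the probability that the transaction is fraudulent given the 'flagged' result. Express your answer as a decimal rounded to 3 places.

Write H for 'the transaction is fraudulent'. Prior odds H:¬H = 0.238/0.762 = 0.31234. For the 'flagged' outcome, the likelihood ratio is 0.81/0.242 = 3.3471.
Posterior odds = 0.31234 × 3.3471 = 1.0454, so P(H|E) = 1.0454/(1+1.0454) = 0.511.

P(H | E) ≈ 0.511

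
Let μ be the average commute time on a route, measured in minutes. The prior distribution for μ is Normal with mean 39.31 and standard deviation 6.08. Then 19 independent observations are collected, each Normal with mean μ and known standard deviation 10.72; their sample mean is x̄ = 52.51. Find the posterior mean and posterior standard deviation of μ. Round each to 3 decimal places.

Prior precision 1/τ₀² = 1/6.08² = 0.0270516; data precision n/σ² = 19/10.72² = 0.165335.
Posterior precision = 0.0270516 + 0.165335 = 0.192386, giving posterior SD = 1/√0.192386 = 2.280.
Posterior mean = (0.0270516·39.31 + 0.165335·52.51) / 0.192386 = 50.654.

Posterior mean ≈ 50.654; posterior SD ≈ 2.280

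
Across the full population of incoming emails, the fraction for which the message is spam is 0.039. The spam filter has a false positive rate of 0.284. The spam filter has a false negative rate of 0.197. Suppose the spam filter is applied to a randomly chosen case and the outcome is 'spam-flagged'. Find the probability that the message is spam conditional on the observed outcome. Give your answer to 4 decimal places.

Write H for 'the message is spam'. Prior odds H:¬H = 0.039/0.961 = 0.040583. For the 'spam-flagged' outcome, the likelihood ratio is 0.803/0.284 = 2.8275.
Posterior odds = 0.040583 × 2.8275 = 0.11475, so P(H|E) = 0.11475/(1+0.11475) = 0.1029.

P(H | E) ≈ 0.1029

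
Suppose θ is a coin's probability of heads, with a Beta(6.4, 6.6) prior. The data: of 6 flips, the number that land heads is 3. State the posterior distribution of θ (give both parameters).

Posterior: Beta(9.4, 9.6)

Observing 3 successes and 3 failures updates Beta(6.4, 6.6) by adding the success and failure counts to the two shape parameters: α = 6.4+3 = 9.4, β = 6.6+3 = 9.6.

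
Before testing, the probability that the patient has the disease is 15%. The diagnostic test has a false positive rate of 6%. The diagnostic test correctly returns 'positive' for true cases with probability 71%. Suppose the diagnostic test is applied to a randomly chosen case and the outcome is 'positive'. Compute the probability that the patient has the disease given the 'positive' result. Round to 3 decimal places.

Let H be the event that the patient has the disease. P(H) = 0.15, so P(¬H) = 0.85. With E the 'positive' result, P(E|H) = 0.71 and P(E|¬H) = 0.06.
P(E) = 0.71·0.15 + 0.06·0.85 = 0.10650 + 0.051000 = 0.15750.
By Bayes' theorem, P(H|E) = 0.10650 / 0.15750 = 0.676.

P(H | E) ≈ 0.676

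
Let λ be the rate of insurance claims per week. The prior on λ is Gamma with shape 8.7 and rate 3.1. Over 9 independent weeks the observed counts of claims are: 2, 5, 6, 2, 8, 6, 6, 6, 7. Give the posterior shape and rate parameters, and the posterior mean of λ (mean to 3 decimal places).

Posterior: Gamma(shape=56.7, rate=12.1); mean ≈ 4.686

The Poisson likelihood adds the total count to the shape and the number of exposure periods to the rate. Here ∑xᵢ = 48 and n = 9, so shape 8.7→56.7 and rate 3.1→12.1.
Posterior mean = shape/rate = 56.7/12.1 = 4.686.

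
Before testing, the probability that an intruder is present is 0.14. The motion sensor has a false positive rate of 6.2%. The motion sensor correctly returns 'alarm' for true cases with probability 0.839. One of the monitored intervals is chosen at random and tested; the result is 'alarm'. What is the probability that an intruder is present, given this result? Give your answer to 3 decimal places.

P(H | E) ≈ 0.688

Write H for 'an intruder is present'. Prior odds H:¬H = 0.14/0.86 = 0.16279. For the 'alarm' outcome, the likelihood ratio is 0.839/0.062 = 13.532.
Posterior odds = 0.16279 × 13.532 = 2.2029, so P(H|E) = 2.2029/(1+2.2029) = 0.688.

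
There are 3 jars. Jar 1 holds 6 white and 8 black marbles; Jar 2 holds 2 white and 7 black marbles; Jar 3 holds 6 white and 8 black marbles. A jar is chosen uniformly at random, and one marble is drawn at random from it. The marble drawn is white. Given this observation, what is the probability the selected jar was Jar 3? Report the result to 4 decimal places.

Posterior probability ≈ 0.3971

Tabulate prior·likelihood by source: [1] prior 0.333333, lik 0.4286, product 0.1429; [2] prior 0.333333, lik 0.2222, product 0.07407; [3] prior 0.333333, lik 0.4286, product 0.1429.
Normalizing constant = 0.35979; the posterior for Jar 3 is its product over the sum, 0.1429/0.35979 = 0.3971.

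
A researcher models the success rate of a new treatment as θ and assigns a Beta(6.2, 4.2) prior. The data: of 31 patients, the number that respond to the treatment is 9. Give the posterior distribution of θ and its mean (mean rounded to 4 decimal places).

Posterior: Beta(15.2, 26.2); mean ≈ 0.3671

The binomial likelihood is conjugate to the Beta prior: with 9 successes and 22 failures, the posterior is Beta(6.2+9, 4.2+22) = Beta(15.2, 26.2).
E[θ | data] = 15.2/(15.2+26.2) = 0.3671.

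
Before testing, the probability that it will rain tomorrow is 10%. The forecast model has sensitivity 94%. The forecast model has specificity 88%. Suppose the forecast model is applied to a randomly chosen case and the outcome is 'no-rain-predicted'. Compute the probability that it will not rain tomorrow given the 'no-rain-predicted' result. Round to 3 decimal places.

Write H for 'it will rain tomorrow'. Prior odds H:¬H = 0.1/0.9 = 0.11111. For the 'no-rain-predicted' outcome, the likelihood ratio is 0.06/0.88 = 0.068182.
Posterior odds = 0.11111 × 0.068182 = 0.0075758, so P(H|E) = 0.0075758/(1+0.0075758) = 0.008. Then P(¬H|E) = 1 − 0.008 = 0.992.

P(¬H | E) ≈ 0.992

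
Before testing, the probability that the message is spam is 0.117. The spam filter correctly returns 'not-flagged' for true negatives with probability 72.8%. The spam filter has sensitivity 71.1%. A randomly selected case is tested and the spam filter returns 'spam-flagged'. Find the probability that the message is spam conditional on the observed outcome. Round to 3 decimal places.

P(H | E) ≈ 0.257

Write H for 'the message is spam'. Prior odds H:¬H = 0.117/0.883 = 0.13250. For the 'spam-flagged' outcome, the likelihood ratio is 0.711/0.272 = 2.6140.
Posterior odds = 0.13250 × 2.6140 = 0.34636, so P(H|E) = 0.34636/(1+0.34636) = 0.257.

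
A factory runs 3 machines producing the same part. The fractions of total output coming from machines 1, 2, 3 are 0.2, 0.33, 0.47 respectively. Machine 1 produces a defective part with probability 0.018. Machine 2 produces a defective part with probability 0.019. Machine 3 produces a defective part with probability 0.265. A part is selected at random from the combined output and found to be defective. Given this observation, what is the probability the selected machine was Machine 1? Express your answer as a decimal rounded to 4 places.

Posterior probability ≈ 0.0268

Tabulate prior·likelihood by source: [1] prior 0.2, lik 0.018, product 0.003600; [2] prior 0.33, lik 0.019, product 0.006270; [3] prior 0.47, lik 0.265, product 0.1245.
Normalizing constant = 0.13442; the posterior for Machine 1 is its product over the sum, 0.003600/0.13442 = 0.0268.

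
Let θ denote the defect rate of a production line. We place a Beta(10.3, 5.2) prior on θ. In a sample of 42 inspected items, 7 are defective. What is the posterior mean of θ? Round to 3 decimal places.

Observing 7 successes and 35 failures updates Beta(10.3, 5.2) by adding the success and failure counts to the two shape parameters: α = 10.3+7 = 17.3, β = 5.2+35 = 40.2.
Posterior mean = α/(α+β) = 17.3/57.5 = 0.301.

Posterior mean ≈ 0.301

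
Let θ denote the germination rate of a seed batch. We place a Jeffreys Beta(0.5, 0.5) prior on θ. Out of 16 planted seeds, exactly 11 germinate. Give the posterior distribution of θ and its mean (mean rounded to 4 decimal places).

Observing 11 successes and 5 failures updates Beta(0.5, 0.5) by adding the success and failure counts to the two shape parameters: α = 0.5+11 = 11.5, β = 0.5+5 = 5.5.
Posterior mean = α/(α+β) = 11.5/17 = 0.6765.

Posterior: Beta(11.5, 5.5); mean ≈ 0.6765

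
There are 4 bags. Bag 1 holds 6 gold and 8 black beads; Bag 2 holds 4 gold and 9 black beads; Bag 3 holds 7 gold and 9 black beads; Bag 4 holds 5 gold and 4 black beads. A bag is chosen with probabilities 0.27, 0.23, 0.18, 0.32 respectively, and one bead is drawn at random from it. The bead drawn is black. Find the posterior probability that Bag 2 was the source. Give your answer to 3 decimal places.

Tabulate prior·likelihood by source: [1] prior 0.27, lik 0.5714, product 0.1543; [2] prior 0.23, lik 0.6923, product 0.1592; [3] prior 0.18, lik 0.5625, product 0.1012; [4] prior 0.32, lik 0.4444, product 0.1422.
Normalizing constant = 0.55699; the posterior for Bag 2 is its product over the sum, 0.1592/0.55699 = 0.286.

Posterior probability ≈ 0.286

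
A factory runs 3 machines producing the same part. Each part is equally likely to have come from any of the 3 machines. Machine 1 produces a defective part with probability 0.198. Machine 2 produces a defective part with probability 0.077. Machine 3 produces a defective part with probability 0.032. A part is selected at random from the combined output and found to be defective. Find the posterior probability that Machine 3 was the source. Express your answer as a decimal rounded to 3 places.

Posterior probability ≈ 0.104

Tabulate prior·likelihood by source: [1] prior 0.333333, lik 0.198, product 0.06600; [2] prior 0.333333, lik 0.077, product 0.02567; [3] prior 0.333333, lik 0.032, product 0.01067.
Normalizing constant = 0.10233; the posterior for Machine 3 is its product over the sum, 0.01067/0.10233 = 0.104.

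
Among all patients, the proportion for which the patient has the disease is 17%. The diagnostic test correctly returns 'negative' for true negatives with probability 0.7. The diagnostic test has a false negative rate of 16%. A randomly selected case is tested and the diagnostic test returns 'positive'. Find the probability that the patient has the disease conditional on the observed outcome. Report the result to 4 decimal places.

P(H | E) ≈ 0.3645

Write H for 'the patient has the disease'. Prior odds H:¬H = 0.17/0.83 = 0.20482. For the 'positive' outcome, the likelihood ratio is 0.84/0.3 = 2.8000.
Posterior odds = 0.20482 × 2.8000 = 0.57349, so P(H|E) = 0.57349/(1+0.57349) = 0.3645.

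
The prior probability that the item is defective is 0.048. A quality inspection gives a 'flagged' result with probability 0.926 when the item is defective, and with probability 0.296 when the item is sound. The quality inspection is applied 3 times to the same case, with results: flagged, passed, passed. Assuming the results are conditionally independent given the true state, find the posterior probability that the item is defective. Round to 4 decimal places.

Let H be the event that the item is defective; start with P(H) = 0.048. P('flagged'|H) = 0.926, P('flagged'|¬H) = 0.296.
Update on result 1 ('flagged'): P(H) ← 0.926·0.0480 / (0.926·0.0480 + 0.296·0.9520) = 0.044448/0.32624 = 0.1362.
Update on result 2 ('passed'): P(H) ← 0.074·0.1362 / (0.074·0.1362 + 0.704·0.8638) = 0.010082/0.61817 = 0.0163.
Update on result 3 ('passed'): P(H) ← 0.074·0.0163 / (0.074·0.0163 + 0.704·0.9837) = 0.0012069/0.69373 = 0.0017.

Posterior P(H) ≈ 0.0017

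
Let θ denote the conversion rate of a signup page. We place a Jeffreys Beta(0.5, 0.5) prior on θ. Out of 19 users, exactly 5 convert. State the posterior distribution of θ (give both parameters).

Posterior: Beta(5.5, 14.5)

The binomial likelihood is conjugate to the Beta prior: with 5 successes and 14 failures, the posterior is Beta(0.5+5, 0.5+14) = Beta(5.5, 14.5).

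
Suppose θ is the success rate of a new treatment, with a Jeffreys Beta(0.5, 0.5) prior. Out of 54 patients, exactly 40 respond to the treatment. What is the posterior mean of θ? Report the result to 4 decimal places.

Posterior mean ≈ 0.7364

Observing 40 successes and 14 failures updates Beta(0.5, 0.5) by adding the success and failure counts to the two shape parameters: α = 0.5+40 = 40.5, β = 0.5+14 = 14.5.
E[θ | data] = 40.5/(40.5+14.5) = 0.7364.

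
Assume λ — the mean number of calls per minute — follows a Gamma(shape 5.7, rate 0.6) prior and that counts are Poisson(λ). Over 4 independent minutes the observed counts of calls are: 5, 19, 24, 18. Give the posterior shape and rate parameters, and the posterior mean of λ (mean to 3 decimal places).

Total count ∑xᵢ = 66 over n = 4 minutes.
Gamma is conjugate to the Poisson likelihood: posterior is Gamma(shape = 5.7+66 = 71.7, rate = 0.6+4 = 4.6).
E[λ | data] = 71.7/4.6 = 15.587.

Posterior: Gamma(shape=71.7, rate=4.6); mean ≈ 15.587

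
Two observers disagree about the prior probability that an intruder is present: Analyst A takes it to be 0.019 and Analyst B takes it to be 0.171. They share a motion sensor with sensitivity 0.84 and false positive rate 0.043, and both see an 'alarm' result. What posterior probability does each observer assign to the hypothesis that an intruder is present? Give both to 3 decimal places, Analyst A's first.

Analyst A: 0.274; Analyst B: 0.801

P('+'|H) = 0.84, P('+'|¬H) = 0.043.
Analyst A: numerator 0.84·0.019 = 0.015960; evidence = 0.015960+0.043·0.981 = 0.058143; posterior = 0.274.
Analyst B: numerator 0.84·0.171 = 0.14364; evidence = 0.14364+0.043·0.829 = 0.17929; posterior = 0.801.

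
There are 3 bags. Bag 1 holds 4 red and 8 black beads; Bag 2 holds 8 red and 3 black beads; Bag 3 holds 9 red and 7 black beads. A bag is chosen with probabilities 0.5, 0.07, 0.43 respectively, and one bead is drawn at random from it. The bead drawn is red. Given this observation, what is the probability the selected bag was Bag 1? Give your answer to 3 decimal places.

Posterior probability ≈ 0.363

P(red|Bag 1) = 0.3333; P(red|Bag 2) = 0.7273; P(red|Bag 3) = 0.5625.
Prior × likelihood for each source: 0.5·0.3333=0.1667, 0.07·0.7273=0.05091, 0.43·0.5625=0.2419. Summing gives P(red) = 0.45945.
P(Bag 1 | red) = 0.1667 / 0.45945 = 0.363.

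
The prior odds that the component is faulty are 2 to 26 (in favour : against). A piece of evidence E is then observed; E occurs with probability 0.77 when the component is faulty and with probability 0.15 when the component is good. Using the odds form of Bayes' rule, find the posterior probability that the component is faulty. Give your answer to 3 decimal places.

Prior odds = 2/26 = 0.076923.
Likelihood ratio for E = 0.77/0.15 = 5.1333.
Posterior odds = prior odds × LR = 0.39487.
Posterior probability = odds/(1+odds) = 0.39487/1.3949 = 0.283.

Posterior probability ≈ 0.283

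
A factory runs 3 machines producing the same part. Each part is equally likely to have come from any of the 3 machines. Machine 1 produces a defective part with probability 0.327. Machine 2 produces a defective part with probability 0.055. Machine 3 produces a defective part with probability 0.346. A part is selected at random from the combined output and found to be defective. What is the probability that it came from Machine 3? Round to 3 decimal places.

Tabulate prior·likelihood by source: [1] prior 0.333333, lik 0.327, product 0.1090; [2] prior 0.333333, lik 0.055, product 0.01833; [3] prior 0.333333, lik 0.346, product 0.1153.
Normalizing constant = 0.24267; the posterior for Machine 3 is its product over the sum, 0.1153/0.24267 = 0.475.

Posterior probability ≈ 0.475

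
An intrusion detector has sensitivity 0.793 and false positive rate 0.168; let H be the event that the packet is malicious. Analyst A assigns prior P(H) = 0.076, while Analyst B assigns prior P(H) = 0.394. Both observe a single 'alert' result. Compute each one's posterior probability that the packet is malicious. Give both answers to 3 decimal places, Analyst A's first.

The likelihood ratio for an 'alert' result is 0.793/0.168 = 4.7202.
Analyst A: prior odds 0.076/0.924 = 0.082251; posterior odds 0.38824; posterior probability 0.280.
Analyst B: prior odds 0.394/0.606 = 0.65017; posterior odds 3.0689; posterior probability 0.754.

Analyst A: 0.280; Analyst B: 0.754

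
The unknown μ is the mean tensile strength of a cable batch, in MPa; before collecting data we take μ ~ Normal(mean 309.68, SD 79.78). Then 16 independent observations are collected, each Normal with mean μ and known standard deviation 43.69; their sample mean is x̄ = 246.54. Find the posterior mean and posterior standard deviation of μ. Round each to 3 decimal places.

Posterior mean ≈ 247.702; posterior SD ≈ 10.822

Prior precision 1/τ₀² = 1/79.78² = 0.00015711; data precision n/σ² = 16/43.69² = 0.00838216.
Posterior precision = 0.00015711 + 0.00838216 = 0.00853927, giving posterior SD = 1/√0.00853927 = 10.822.
Posterior mean = (0.00015711·309.68 + 0.00838216·246.54) / 0.00853927 = 247.702.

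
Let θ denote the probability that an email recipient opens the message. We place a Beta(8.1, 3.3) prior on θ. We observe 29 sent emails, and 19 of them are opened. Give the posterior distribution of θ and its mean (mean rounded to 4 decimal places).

Posterior: Beta(27.1, 13.3); mean ≈ 0.6708

Observing 19 successes and 10 failures updates Beta(8.1, 3.3) by adding the success and failure counts to the two shape parameters: α = 8.1+19 = 27.1, β = 3.3+10 = 13.3.
Posterior mean = α/(α+β) = 27.1/40.4 = 0.6708.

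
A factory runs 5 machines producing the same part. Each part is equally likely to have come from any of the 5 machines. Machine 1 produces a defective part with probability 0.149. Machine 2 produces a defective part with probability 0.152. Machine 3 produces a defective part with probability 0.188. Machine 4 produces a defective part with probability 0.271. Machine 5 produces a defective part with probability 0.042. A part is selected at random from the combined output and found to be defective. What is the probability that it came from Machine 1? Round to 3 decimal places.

Tabulate prior·likelihood by source: [1] prior 0.2, lik 0.149, product 0.02980; [2] prior 0.2, lik 0.152, product 0.03040; [3] prior 0.2, lik 0.188, product 0.03760; [4] prior 0.2, lik 0.271, product 0.05420; [5] prior 0.2, lik 0.042, product 0.008400.
Normalizing constant = 0.16040; the posterior for Machine 1 is its product over the sum, 0.02980/0.16040 = 0.186.

Posterior probability ≈ 0.186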